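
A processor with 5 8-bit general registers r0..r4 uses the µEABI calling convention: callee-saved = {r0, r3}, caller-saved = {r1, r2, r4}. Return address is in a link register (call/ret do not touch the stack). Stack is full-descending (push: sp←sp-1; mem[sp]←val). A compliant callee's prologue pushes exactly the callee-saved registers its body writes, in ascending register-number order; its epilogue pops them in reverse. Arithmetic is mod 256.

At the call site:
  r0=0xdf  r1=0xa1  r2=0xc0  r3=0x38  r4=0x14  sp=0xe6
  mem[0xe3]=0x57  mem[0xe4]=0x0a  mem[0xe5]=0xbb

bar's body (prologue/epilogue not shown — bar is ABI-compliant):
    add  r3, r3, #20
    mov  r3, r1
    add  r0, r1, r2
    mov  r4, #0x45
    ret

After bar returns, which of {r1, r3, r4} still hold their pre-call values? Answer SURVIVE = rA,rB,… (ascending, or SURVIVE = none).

SURVIVE = r1,r3

prologue: push r0 → mem[0xe5]=0xdf, sp=0xe5
prologue: push r3 → mem[0xe4]=0x38, sp=0xe4
body[0] add  r3, r3, #20 → r3=0x4c
body[1] mov  r3, r1 → r3=0xa1
body[2] add  r0, r1, r2 → r0=0x61
body[3] mov  r4, #0x45 → r4=0x45
epilogue: pop r3=0x38, sp=0xe5
epilogue: pop r0=0xdf, sp=0xe6
r1: caller-saved, written=False
r3: callee-saved, written=True
r4: caller-saved, written=True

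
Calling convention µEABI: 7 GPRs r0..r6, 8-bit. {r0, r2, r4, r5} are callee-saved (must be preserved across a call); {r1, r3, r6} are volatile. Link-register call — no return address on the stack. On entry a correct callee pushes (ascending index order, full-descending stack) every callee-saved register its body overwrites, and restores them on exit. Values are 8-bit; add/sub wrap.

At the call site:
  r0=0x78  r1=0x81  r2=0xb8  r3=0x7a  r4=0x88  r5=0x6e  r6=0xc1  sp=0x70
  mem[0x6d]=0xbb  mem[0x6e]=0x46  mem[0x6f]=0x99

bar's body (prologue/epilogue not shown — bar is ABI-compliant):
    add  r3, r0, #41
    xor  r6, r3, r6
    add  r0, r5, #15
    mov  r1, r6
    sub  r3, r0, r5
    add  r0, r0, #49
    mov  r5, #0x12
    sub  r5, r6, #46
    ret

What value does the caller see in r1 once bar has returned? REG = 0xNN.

prologue: push r0 -> mem[0x6f]=0x78, sp=0x6f
prologue: push r5 -> mem[0x6e]=0x6e, sp=0x6e
body[0] add  r3, r0, #41 -> r3=0xa1
body[1] xor  r6, r3, r6 -> r6=0x60
body[2] add  r0, r5, #15 -> r0=0x7d
body[3] mov  r1, r6 -> r1=0x60
body[4] sub  r3, r0, r5 -> r3=0x0f
body[5] add  r0, r0, #49 -> r0=0xae
body[6] mov  r5, #0x12 -> r5=0x12
body[7] sub  r5, r6, #46 -> r5=0x32
epilogue: pop r5=0x6e, sp=0x6f
epilogue: pop r0=0x78, sp=0x70
r1 is caller-saved -> body value

REG = 0x60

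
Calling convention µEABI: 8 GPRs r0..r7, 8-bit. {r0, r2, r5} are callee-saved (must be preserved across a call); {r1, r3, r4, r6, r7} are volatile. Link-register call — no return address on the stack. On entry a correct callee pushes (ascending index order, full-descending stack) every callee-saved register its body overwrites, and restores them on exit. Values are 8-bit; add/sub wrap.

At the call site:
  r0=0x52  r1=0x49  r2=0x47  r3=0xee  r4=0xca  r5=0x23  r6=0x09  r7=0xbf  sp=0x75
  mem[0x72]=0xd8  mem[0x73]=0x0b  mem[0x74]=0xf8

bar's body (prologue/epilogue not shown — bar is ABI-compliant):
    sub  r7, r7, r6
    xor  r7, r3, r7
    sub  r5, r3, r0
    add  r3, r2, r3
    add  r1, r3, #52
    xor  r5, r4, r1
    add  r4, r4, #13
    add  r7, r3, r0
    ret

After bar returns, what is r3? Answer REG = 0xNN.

REG = 0x35

prologue: push r5 -> mem[0x74]=0x23, sp=0x74
body[0] sub  r7, r7, r6 -> r7=0xb6
body[1] xor  r7, r3, r7 -> r7=0x58
body[2] sub  r5, r3, r0 -> r5=0x9c
body[3] add  r3, r2, r3 -> r3=0x35
body[4] add  r1, r3, #52 -> r1=0x69
body[5] xor  r5, r4, r1 -> r5=0xa3
body[6] add  r4, r4, #13 -> r4=0xd7
body[7] add  r7, r3, r0 -> r7=0x87
epilogue: pop r5=0x23, sp=0x75
r3 is caller-saved -> body value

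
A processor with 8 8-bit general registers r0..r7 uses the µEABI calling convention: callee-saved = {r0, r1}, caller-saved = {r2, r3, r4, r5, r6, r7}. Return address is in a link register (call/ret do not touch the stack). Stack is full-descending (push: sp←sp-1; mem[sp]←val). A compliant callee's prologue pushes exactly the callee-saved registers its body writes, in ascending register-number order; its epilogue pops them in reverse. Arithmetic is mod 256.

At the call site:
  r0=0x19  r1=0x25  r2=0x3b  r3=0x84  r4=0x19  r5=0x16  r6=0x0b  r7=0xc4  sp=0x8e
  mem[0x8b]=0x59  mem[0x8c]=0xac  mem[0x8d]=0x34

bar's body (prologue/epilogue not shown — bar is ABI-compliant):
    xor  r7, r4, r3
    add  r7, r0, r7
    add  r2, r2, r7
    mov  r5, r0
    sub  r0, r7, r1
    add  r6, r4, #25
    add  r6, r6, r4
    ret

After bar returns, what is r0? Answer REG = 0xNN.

REG = 0x19

prologue: push r0 -> mem[0x8d]=0x19, sp=0x8d
body[0] xor  r7, r4, r3 -> r7=0x9d
body[1] add  r7, r0, r7 -> r7=0xb6
body[2] add  r2, r2, r7 -> r2=0xf1
body[3] mov  r5, r0 -> r5=0x19
body[4] sub  r0, r7, r1 -> r0=0x91
body[5] add  r6, r4, #25 -> r6=0x32
body[6] add  r6, r6, r4 -> r6=0x4b
epilogue: pop r0=0x19, sp=0x8e
r0 is callee-saved -> restored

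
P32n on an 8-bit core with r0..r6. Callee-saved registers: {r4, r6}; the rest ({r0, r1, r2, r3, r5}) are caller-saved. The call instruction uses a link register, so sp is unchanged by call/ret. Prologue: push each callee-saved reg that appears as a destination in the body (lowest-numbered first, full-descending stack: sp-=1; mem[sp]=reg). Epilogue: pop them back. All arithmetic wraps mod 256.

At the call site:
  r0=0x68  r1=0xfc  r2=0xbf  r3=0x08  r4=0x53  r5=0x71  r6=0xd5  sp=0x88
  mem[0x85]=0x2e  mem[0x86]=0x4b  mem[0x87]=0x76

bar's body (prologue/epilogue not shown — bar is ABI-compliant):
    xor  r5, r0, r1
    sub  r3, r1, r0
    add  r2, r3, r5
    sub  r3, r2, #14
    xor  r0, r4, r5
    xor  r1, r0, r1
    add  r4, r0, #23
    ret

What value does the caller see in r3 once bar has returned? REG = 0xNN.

REG = 0x1a

prologue: push r4 -> mem[0x87]=0x53, sp=0x87
body[0] xor  r5, r0, r1 -> r5=0x94
body[1] sub  r3, r1, r0 -> r3=0x94
body[2] add  r2, r3, r5 -> r2=0x28
body[3] sub  r3, r2, #14 -> r3=0x1a
body[4] xor  r0, r4, r5 -> r0=0xc7
body[5] xor  r1, r0, r1 -> r1=0x3b
body[6] add  r4, r0, #23 -> r4=0xde
epilogue: pop r4=0x53, sp=0x88
r3 is caller-saved -> body value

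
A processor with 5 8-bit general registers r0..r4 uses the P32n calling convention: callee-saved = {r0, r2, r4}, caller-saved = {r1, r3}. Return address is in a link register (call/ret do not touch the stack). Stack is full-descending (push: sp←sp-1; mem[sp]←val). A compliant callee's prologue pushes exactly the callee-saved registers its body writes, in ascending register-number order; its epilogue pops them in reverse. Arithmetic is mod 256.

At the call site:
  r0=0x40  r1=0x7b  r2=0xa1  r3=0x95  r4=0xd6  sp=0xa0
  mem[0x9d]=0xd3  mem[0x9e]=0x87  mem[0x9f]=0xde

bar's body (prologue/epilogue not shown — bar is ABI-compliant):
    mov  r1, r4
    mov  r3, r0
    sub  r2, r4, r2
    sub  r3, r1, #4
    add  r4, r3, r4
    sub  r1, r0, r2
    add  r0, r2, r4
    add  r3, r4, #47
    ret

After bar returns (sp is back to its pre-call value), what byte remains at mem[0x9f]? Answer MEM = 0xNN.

prologue: push r0 → mem[0x9f]=0x40, sp=0x9f
prologue: push r2 → mem[0x9e]=0xa1, sp=0x9e
prologue: push r4 → mem[0x9d]=0xd6, sp=0x9d
body[0] mov  r1, r4 → r1=0xd6
body[1] mov  r3, r0 → r3=0x40
body[2] sub  r2, r4, r2 → r2=0x35
body[3] sub  r3, r1, #4 → r3=0xd2
body[4] add  r4, r3, r4 → r4=0xa8
body[5] sub  r1, r0, r2 → r1=0x0b
body[6] add  r0, r2, r4 → r0=0xdd
body[7] add  r3, r4, #47 → r3=0xd7
epilogue: pop r4=0xd6, sp=0x9e
epilogue: pop r2=0xa1, sp=0x9f
epilogue: pop r0=0x40, sp=0xa0
prologue pushed ['r0', 'r2', 'r4'] at ['0x9f', '0x9e', '0x9d']

MEM = 0x40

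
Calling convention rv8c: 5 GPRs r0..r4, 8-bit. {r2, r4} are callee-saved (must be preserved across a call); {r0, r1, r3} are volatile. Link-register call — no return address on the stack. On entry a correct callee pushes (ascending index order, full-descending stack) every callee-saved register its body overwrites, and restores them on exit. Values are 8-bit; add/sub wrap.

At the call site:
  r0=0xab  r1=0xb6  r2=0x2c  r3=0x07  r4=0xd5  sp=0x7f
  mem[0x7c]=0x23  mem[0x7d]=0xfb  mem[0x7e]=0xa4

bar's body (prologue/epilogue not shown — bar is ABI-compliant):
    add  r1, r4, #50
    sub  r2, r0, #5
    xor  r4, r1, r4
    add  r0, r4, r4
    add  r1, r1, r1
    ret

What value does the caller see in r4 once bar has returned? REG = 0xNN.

REG = 0xd5

prologue: push r2 -> mem[0x7e]=0x2c, sp=0x7e
prologue: push r4 -> mem[0x7d]=0xd5, sp=0x7d
body[0] add  r1, r4, #50 -> r1=0x07
body[1] sub  r2, r0, #5 -> r2=0xa6
body[2] xor  r4, r1, r4 -> r4=0xd2
body[3] add  r0, r4, r4 -> r0=0xa4
body[4] add  r1, r1, r1 -> r1=0x0e
epilogue: pop r4=0xd5, sp=0x7e
epilogue: pop r2=0x2c, sp=0x7f
r4 is callee-saved -> restored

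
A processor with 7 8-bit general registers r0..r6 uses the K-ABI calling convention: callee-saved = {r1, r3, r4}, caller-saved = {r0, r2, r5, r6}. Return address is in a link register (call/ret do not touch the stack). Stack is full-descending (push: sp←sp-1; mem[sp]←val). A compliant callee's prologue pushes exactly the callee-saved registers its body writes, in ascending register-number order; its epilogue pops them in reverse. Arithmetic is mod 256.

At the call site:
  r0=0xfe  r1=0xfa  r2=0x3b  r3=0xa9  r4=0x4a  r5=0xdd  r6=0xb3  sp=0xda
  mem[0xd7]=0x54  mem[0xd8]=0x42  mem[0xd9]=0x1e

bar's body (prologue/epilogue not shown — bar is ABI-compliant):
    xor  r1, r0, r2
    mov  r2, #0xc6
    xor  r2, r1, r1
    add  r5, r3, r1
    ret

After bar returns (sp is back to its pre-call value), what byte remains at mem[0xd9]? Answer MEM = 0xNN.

MEM = 0xfa

prologue: push r1 -> mem[0xd9]=0xfa, sp=0xd9
body[0] xor  r1, r0, r2 -> r1=0xc5
body[1] mov  r2, #0xc6 -> r2=0xc6
body[2] xor  r2, r1, r1 -> r2=0x00
body[3] add  r5, r3, r1 -> r5=0x6e
epilogue: pop r1=0xfa, sp=0xda
prologue pushed ['r1'] at ['0xd9']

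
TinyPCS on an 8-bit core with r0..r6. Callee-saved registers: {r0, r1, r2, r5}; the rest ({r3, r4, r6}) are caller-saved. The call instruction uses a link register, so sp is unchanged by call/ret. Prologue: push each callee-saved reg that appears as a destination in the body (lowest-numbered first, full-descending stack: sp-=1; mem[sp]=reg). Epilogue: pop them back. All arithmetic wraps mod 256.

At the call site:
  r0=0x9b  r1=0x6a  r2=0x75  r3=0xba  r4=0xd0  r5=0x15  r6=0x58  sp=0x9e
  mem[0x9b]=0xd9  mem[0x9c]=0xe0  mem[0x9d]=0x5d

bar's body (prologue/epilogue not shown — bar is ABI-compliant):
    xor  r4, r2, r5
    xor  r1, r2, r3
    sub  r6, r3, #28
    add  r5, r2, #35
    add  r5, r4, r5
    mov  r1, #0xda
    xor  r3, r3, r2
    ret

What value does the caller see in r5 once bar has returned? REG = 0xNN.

prologue: push r1 → mem[0x9d]=0x6a, sp=0x9d
prologue: push r5 → mem[0x9c]=0x15, sp=0x9c
body[0] xor  r4, r2, r5 → r4=0x60
body[1] xor  r1, r2, r3 → r1=0xcf
body[2] sub  r6, r3, #28 → r6=0x9e
body[3] add  r5, r2, #35 → r5=0x98
body[4] add  r5, r4, r5 → r5=0xf8
body[5] mov  r1, #0xda → r1=0xda
body[6] xor  r3, r3, r2 → r3=0xcf
epilogue: pop r5=0x15, sp=0x9d
epilogue: pop r1=0x6a, sp=0x9e
r5 is callee-saved → restored

REG = 0x15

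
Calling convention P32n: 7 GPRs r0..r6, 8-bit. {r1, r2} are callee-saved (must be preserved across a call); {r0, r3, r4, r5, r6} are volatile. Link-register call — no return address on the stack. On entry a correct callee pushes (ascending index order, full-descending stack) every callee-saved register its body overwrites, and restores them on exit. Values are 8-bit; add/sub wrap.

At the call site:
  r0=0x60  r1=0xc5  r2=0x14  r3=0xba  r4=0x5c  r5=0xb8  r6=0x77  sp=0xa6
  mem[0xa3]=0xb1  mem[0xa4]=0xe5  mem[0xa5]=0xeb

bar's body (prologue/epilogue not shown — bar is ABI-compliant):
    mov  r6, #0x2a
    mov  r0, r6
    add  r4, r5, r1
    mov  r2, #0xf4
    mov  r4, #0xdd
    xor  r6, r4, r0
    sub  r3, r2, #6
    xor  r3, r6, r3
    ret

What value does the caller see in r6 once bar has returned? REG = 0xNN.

prologue: push r2 → mem[0xa5]=0x14, sp=0xa5
body[0] mov  r6, #0x2a → r6=0x2a
body[1] mov  r0, r6 → r0=0x2a
body[2] add  r4, r5, r1 → r4=0x7d
body[3] mov  r2, #0xf4 → r2=0xf4
body[4] mov  r4, #0xdd → r4=0xdd
body[5] xor  r6, r4, r0 → r6=0xf7
body[6] sub  r3, r2, #6 → r3=0xee
body[7] xor  r3, r6, r3 → r3=0x19
epilogue: pop r2=0x14, sp=0xa6
r6 is caller-saved → body value

REG = 0xf7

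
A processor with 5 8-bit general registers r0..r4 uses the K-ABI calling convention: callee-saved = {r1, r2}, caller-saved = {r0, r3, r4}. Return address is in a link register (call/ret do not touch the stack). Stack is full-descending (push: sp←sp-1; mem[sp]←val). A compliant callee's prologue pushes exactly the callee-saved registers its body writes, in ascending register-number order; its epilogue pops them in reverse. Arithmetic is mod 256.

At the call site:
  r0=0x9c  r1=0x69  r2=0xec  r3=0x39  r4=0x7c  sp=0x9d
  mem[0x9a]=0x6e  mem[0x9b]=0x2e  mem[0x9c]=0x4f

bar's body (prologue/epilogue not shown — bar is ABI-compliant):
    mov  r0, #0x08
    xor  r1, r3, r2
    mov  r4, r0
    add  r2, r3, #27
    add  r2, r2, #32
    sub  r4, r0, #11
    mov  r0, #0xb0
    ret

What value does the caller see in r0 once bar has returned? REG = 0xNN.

prologue: push r1 -> mem[0x9c]=0x69, sp=0x9c
prologue: push r2 -> mem[0x9b]=0xec, sp=0x9b
body[0] mov  r0, #0x08 -> r0=0x08
body[1] xor  r1, r3, r2 -> r1=0xd5
body[2] mov  r4, r0 -> r4=0x08
body[3] add  r2, r3, #27 -> r2=0x54
body[4] add  r2, r2, #32 -> r2=0x74
body[5] sub  r4, r0, #11 -> r4=0xfd
body[6] mov  r0, #0xb0 -> r0=0xb0
epilogue: pop r2=0xec, sp=0x9c
epilogue: pop r1=0x69, sp=0x9d
r0 is caller-saved -> body value

REG = 0xb0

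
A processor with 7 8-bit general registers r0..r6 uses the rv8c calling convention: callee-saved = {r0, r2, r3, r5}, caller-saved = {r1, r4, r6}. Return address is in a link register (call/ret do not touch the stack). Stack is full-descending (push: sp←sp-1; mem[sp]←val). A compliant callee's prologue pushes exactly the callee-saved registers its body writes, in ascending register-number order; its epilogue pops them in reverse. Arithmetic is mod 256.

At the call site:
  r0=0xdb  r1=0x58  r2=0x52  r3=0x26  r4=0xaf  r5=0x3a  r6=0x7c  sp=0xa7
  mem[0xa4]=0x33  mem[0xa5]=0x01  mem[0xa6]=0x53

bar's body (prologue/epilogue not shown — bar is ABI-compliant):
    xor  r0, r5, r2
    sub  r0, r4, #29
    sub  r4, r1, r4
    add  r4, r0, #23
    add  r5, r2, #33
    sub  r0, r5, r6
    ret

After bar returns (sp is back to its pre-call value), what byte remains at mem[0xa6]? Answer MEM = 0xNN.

MEM = 0xdb

prologue: push r0 → mem[0xa6]=0xdb, sp=0xa6
prologue: push r5 → mem[0xa5]=0x3a, sp=0xa5
body[0] xor  r0, r5, r2 → r0=0x68
body[1] sub  r0, r4, #29 → r0=0x92
body[2] sub  r4, r1, r4 → r4=0xa9
body[3] add  r4, r0, #23 → r4=0xa9
body[4] add  r5, r2, #33 → r5=0x73
body[5] sub  r0, r5, r6 → r0=0xf7
epilogue: pop r5=0x3a, sp=0xa6
epilogue: pop r0=0xdb, sp=0xa7
prologue pushed ['r0', 'r5'] at ['0xa6', '0xa5']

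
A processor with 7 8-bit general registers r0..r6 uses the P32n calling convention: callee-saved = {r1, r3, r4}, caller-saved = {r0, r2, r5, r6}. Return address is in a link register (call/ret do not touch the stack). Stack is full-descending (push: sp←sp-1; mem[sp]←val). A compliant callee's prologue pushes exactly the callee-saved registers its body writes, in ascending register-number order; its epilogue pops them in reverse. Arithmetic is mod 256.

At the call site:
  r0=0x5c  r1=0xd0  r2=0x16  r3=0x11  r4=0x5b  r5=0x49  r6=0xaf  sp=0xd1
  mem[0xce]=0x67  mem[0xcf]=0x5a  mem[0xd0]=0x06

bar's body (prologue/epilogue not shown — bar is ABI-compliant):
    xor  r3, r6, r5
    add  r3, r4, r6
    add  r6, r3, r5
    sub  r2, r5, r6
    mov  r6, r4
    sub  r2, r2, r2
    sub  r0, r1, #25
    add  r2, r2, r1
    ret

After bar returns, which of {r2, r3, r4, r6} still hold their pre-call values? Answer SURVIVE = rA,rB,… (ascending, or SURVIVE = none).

SURVIVE = r3,r4

prologue: push r3 → mem[0xd0]=0x11, sp=0xd0
body[0] xor  r3, r6, r5 → r3=0xe6
body[1] add  r3, r4, r6 → r3=0x0a
body[2] add  r6, r3, r5 → r6=0x53
body[3] sub  r2, r5, r6 → r2=0xf6
body[4] mov  r6, r4 → r6=0x5b
body[5] sub  r2, r2, r2 → r2=0x00
body[6] sub  r0, r1, #25 → r0=0xb7
body[7] add  r2, r2, r1 → r2=0xd0
epilogue: pop r3=0x11, sp=0xd1
r2: caller-saved, written=True
r3: callee-saved, written=True
r4: callee-saved, written=False
r6: caller-saved, written=True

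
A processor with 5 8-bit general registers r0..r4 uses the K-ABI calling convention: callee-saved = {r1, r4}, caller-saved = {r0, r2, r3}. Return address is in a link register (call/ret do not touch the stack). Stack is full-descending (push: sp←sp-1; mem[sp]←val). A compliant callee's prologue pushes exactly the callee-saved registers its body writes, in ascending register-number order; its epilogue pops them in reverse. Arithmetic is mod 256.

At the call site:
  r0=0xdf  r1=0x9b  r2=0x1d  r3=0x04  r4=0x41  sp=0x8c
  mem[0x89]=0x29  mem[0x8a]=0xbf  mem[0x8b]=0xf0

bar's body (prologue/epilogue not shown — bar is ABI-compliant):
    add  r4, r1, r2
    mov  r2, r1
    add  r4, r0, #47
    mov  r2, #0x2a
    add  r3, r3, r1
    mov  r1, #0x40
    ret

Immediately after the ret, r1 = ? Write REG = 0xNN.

prologue: push r1 -> mem[0x8b]=0x9b, sp=0x8b
prologue: push r4 -> mem[0x8a]=0x41, sp=0x8a
body[0] add  r4, r1, r2 -> r4=0xb8
body[1] mov  r2, r1 -> r2=0x9b
body[2] add  r4, r0, #47 -> r4=0x0e
body[3] mov  r2, #0x2a -> r2=0x2a
body[4] add  r3, r3, r1 -> r3=0x9f
body[5] mov  r1, #0x40 -> r1=0x40
epilogue: pop r4=0x41, sp=0x8b
epilogue: pop r1=0x9b, sp=0x8c
r1 is callee-saved -> restored

REG = 0x9b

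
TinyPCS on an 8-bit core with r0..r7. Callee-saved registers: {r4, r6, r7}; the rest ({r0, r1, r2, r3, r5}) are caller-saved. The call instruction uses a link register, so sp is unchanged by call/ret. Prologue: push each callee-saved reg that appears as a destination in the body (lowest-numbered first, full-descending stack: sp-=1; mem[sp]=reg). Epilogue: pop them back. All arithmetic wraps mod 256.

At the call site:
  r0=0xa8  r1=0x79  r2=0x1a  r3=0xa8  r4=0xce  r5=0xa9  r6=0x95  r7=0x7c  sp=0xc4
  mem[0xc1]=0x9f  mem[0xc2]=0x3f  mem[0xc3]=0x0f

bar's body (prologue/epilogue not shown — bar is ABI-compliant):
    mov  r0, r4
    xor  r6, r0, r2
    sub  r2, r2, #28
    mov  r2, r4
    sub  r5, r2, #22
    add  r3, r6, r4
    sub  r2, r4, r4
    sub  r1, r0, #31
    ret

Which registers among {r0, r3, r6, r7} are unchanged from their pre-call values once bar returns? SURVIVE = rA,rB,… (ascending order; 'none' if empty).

SURVIVE = r6,r7

prologue: push r6 → mem[0xc3]=0x95, sp=0xc3
body[0] mov  r0, r4 → r0=0xce
body[1] xor  r6, r0, r2 → r6=0xd4
body[2] sub  r2, r2, #28 → r2=0xfe
body[3] mov  r2, r4 → r2=0xce
body[4] sub  r5, r2, #22 → r5=0xb8
body[5] add  r3, r6, r4 → r3=0xa2
body[6] sub  r2, r4, r4 → r2=0x00
body[7] sub  r1, r0, #31 → r1=0xaf
epilogue: pop r6=0x95, sp=0xc4
r0: caller-saved, written=True
r3: caller-saved, written=True
r6: callee-saved, written=True
r7: callee-saved, written=False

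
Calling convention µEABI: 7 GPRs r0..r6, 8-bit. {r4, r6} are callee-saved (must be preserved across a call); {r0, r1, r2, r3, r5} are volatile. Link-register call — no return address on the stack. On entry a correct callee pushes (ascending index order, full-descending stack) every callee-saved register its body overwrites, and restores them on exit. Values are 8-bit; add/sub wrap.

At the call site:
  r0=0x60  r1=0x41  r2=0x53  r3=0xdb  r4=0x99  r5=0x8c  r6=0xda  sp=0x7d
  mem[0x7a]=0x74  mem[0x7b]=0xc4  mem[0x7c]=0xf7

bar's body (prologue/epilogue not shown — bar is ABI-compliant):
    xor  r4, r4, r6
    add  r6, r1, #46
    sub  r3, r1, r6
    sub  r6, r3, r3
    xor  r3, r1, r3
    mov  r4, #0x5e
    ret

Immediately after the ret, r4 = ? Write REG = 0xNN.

prologue: push r4 -> mem[0x7c]=0x99, sp=0x7c
prologue: push r6 -> mem[0x7b]=0xda, sp=0x7b
body[0] xor  r4, r4, r6 -> r4=0x43
body[1] add  r6, r1, #46 -> r6=0x6f
body[2] sub  r3, r1, r6 -> r3=0xd2
body[3] sub  r6, r3, r3 -> r6=0x00
body[4] xor  r3, r1, r3 -> r3=0x93
body[5] mov  r4, #0x5e -> r4=0x5e
epilogue: pop r6=0xda, sp=0x7c
epilogue: pop r4=0x99, sp=0x7d
r4 is callee-saved -> restored

REG = 0x99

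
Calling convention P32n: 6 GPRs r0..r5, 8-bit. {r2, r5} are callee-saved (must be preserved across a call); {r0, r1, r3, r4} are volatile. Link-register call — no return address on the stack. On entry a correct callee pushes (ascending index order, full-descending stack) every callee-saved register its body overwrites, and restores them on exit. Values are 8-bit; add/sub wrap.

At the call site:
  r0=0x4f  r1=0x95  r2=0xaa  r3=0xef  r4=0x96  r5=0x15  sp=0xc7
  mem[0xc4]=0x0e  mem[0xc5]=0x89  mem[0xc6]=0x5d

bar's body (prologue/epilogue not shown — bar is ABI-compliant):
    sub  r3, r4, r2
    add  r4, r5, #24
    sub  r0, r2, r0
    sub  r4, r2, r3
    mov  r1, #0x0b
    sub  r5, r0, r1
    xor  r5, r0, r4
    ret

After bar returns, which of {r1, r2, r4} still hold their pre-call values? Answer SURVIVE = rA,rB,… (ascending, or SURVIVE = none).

prologue: push r5 → mem[0xc6]=0x15, sp=0xc6
body[0] sub  r3, r4, r2 → r3=0xec
body[1] add  r4, r5, #24 → r4=0x2d
body[2] sub  r0, r2, r0 → r0=0x5b
body[3] sub  r4, r2, r3 → r4=0xbe
body[4] mov  r1, #0x0b → r1=0x0b
body[5] sub  r5, r0, r1 → r5=0x50
body[6] xor  r5, r0, r4 → r5=0xe5
epilogue: pop r5=0x15, sp=0xc7
r1: caller-saved, written=True
r2: callee-saved, written=False
r4: caller-saved, written=True

SURVIVE = r2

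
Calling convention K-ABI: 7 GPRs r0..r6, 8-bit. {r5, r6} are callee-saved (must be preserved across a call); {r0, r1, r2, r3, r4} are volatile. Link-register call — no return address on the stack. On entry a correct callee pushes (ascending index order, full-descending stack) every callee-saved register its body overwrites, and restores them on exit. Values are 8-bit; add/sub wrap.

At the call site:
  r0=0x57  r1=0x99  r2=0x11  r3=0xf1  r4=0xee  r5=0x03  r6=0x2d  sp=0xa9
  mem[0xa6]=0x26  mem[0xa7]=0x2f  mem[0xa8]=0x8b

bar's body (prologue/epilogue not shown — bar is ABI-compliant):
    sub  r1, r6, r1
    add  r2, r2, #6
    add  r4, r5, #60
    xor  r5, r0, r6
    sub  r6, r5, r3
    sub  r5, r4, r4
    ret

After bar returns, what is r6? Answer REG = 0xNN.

prologue: push r5 → mem[0xa8]=0x03, sp=0xa8
prologue: push r6 → mem[0xa7]=0x2d, sp=0xa7
body[0] sub  r1, r6, r1 → r1=0x94
body[1] add  r2, r2, #6 → r2=0x17
body[2] add  r4, r5, #60 → r4=0x3f
body[3] xor  r5, r0, r6 → r5=0x7a
body[4] sub  r6, r5, r3 → r6=0x89
body[5] sub  r5, r4, r4 → r5=0x00
epilogue: pop r6=0x2d, sp=0xa8
epilogue: pop r5=0x03, sp=0xa9
r6 is callee-saved → restored

REG = 0x2d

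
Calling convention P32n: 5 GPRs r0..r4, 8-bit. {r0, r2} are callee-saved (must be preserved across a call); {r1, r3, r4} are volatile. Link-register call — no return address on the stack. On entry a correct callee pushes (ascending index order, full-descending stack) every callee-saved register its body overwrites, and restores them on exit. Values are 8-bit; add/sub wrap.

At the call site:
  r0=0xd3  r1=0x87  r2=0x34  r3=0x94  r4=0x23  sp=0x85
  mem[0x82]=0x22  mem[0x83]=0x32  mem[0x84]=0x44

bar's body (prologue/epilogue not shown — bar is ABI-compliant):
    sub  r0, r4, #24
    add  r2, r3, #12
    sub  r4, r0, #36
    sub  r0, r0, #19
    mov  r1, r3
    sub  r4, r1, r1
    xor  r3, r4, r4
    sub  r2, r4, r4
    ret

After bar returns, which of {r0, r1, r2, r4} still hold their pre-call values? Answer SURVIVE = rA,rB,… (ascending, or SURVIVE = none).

SURVIVE = r0,r2

prologue: push r0 -> mem[0x84]=0xd3, sp=0x84
prologue: push r2 -> mem[0x83]=0x34, sp=0x83
body[0] sub  r0, r4, #24 -> r0=0x0b
body[1] add  r2, r3, #12 -> r2=0xa0
body[2] sub  r4, r0, #36 -> r4=0xe7
body[3] sub  r0, r0, #19 -> r0=0xf8
body[4] mov  r1, r3 -> r1=0x94
body[5] sub  r4, r1, r1 -> r4=0x00
body[6] xor  r3, r4, r4 -> r3=0x00
body[7] sub  r2, r4, r4 -> r2=0x00
epilogue: pop r2=0x34, sp=0x84
epilogue: pop r0=0xd3, sp=0x85
r0: callee-saved, written=True
r1: caller-saved, written=True
r2: callee-saved, written=True
r4: caller-saved, written=True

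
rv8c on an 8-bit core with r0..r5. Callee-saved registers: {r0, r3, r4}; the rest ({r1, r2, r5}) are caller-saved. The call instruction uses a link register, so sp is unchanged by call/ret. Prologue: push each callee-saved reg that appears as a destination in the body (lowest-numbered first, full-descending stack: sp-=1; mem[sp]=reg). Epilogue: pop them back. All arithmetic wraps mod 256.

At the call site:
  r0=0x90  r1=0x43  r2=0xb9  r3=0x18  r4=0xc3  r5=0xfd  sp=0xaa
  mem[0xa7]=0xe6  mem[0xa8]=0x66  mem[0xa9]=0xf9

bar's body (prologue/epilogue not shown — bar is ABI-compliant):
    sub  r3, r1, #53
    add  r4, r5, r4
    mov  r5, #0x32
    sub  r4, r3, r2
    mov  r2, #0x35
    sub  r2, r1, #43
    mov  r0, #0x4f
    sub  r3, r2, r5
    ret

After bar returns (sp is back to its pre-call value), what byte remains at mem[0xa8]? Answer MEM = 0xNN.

MEM = 0x18

prologue: push r0 → mem[0xa9]=0x90, sp=0xa9
prologue: push r3 → mem[0xa8]=0x18, sp=0xa8
prologue: push r4 → mem[0xa7]=0xc3, sp=0xa7
body[0] sub  r3, r1, #53 → r3=0x0e
body[1] add  r4, r5, r4 → r4=0xc0
body[2] mov  r5, #0x32 → r5=0x32
body[3] sub  r4, r3, r2 → r4=0x55
body[4] mov  r2, #0x35 → r2=0x35
body[5] sub  r2, r1, #43 → r2=0x18
body[6] mov  r0, #0x4f → r0=0x4f
body[7] sub  r3, r2, r5 → r3=0xe6
epilogue: pop r4=0xc3, sp=0xa8
epilogue: pop r3=0x18, sp=0xa9
epilogue: pop r0=0x90, sp=0xaa
prologue pushed ['r0', 'r3', 'r4'] at ['0xa9', '0xa8', '0xa7']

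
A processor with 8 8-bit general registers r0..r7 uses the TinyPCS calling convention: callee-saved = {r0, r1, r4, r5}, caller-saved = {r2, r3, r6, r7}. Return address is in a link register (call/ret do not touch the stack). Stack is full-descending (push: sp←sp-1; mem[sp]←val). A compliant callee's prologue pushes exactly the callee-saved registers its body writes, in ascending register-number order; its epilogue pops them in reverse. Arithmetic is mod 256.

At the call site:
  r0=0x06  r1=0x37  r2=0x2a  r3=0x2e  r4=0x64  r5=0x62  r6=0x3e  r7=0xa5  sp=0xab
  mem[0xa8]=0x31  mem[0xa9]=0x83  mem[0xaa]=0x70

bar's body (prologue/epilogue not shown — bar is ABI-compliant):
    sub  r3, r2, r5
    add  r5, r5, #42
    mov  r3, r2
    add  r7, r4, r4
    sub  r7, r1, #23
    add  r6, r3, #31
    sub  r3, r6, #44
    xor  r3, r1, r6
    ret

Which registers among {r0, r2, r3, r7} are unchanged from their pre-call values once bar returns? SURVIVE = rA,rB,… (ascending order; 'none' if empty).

SURVIVE = r0,r2

prologue: push r5 -> mem[0xaa]=0x62, sp=0xaa
body[0] sub  r3, r2, r5 -> r3=0xc8
body[1] add  r5, r5, #42 -> r5=0x8c
body[2] mov  r3, r2 -> r3=0x2a
body[3] add  r7, r4, r4 -> r7=0xc8
body[4] sub  r7, r1, #23 -> r7=0x20
body[5] add  r6, r3, #31 -> r6=0x49
body[6] sub  r3, r6, #44 -> r3=0x1d
body[7] xor  r3, r1, r6 -> r3=0x7e
epilogue: pop r5=0x62, sp=0xab
r0: callee-saved, written=False
r2: caller-saved, written=False
r3: caller-saved, written=True
r7: caller-saved, written=True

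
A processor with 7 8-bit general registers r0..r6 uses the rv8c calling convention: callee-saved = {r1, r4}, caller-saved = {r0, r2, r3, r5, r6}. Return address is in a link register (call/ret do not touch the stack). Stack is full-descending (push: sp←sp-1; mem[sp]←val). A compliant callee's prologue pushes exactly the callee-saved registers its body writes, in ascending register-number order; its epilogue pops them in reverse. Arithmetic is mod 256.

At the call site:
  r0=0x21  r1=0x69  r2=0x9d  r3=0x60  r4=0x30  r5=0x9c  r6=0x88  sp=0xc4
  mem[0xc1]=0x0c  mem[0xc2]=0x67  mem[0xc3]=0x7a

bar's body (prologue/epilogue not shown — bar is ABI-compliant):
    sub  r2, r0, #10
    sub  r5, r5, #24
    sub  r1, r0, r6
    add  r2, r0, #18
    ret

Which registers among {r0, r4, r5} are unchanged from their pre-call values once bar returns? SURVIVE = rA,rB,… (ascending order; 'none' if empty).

prologue: push r1 -> mem[0xc3]=0x69, sp=0xc3
body[0] sub  r2, r0, #10 -> r2=0x17
body[1] sub  r5, r5, #24 -> r5=0x84
body[2] sub  r1, r0, r6 -> r1=0x99
body[3] add  r2, r0, #18 -> r2=0x33
epilogue: pop r1=0x69, sp=0xc4
r0: caller-saved, written=False
r4: callee-saved, written=False
r5: caller-saved, written=True

SURVIVE = r0,r4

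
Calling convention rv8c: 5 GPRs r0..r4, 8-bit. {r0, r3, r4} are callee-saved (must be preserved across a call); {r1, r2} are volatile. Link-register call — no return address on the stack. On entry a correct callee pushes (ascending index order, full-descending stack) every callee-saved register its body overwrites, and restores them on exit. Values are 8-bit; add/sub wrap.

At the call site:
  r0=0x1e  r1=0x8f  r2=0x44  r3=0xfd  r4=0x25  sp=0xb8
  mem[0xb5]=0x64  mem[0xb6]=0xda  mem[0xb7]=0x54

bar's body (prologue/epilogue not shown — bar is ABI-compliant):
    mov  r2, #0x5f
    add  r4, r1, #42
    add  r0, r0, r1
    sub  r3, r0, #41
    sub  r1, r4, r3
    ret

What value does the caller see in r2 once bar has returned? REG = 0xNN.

REG = 0x5f

prologue: push r0 -> mem[0xb7]=0x1e, sp=0xb7
prologue: push r3 -> mem[0xb6]=0xfd, sp=0xb6
prologue: push r4 -> mem[0xb5]=0x25, sp=0xb5
body[0] mov  r2, #0x5f -> r2=0x5f
body[1] add  r4, r1, #42 -> r4=0xb9
body[2] add  r0, r0, r1 -> r0=0xad
body[3] sub  r3, r0, #41 -> r3=0x84
body[4] sub  r1, r4, r3 -> r1=0x35
epilogue: pop r4=0x25, sp=0xb6
epilogue: pop r3=0xfd, sp=0xb7
epilogue: pop r0=0x1e, sp=0xb8
r2 is caller-saved -> body value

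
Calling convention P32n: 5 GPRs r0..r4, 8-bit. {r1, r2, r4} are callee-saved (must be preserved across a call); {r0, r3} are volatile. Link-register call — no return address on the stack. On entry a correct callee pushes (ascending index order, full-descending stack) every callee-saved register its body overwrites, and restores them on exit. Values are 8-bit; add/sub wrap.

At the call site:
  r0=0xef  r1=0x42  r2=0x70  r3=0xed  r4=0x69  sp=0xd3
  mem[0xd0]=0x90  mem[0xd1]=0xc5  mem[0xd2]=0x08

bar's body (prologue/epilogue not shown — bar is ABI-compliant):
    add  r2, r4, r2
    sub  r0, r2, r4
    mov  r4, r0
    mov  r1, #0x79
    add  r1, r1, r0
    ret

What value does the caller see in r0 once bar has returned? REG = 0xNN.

REG = 0x70

prologue: push r1 → mem[0xd2]=0x42, sp=0xd2
prologue: push r2 → mem[0xd1]=0x70, sp=0xd1
prologue: push r4 → mem[0xd0]=0x69, sp=0xd0
body[0] add  r2, r4, r2 → r2=0xd9
body[1] sub  r0, r2, r4 → r0=0x70
body[2] mov  r4, r0 → r4=0x70
body[3] mov  r1, #0x79 → r1=0x79
body[4] add  r1, r1, r0 → r1=0xe9
epilogue: pop r4=0x69, sp=0xd1
epilogue: pop r2=0x70, sp=0xd2
epilogue: pop r1=0x42, sp=0xd3
r0 is caller-saved → body value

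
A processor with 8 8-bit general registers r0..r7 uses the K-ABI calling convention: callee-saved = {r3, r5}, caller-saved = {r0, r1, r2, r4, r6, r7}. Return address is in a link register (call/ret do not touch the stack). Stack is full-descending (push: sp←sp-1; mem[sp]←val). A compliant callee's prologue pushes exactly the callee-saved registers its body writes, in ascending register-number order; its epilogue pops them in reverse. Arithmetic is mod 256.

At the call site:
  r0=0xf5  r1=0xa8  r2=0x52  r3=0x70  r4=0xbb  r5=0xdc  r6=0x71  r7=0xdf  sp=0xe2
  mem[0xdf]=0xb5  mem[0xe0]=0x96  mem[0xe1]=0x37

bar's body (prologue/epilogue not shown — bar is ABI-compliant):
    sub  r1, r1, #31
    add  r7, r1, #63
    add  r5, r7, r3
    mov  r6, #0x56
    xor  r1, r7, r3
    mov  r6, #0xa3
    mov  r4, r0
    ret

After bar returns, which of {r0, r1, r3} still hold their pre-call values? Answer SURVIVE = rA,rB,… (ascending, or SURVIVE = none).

prologue: push r5 -> mem[0xe1]=0xdc, sp=0xe1
body[0] sub  r1, r1, #31 -> r1=0x89
body[1] add  r7, r1, #63 -> r7=0xc8
body[2] add  r5, r7, r3 -> r5=0x38
body[3] mov  r6, #0x56 -> r6=0x56
body[4] xor  r1, r7, r3 -> r1=0xb8
body[5] mov  r6, #0xa3 -> r6=0xa3
body[6] mov  r4, r0 -> r4=0xf5
epilogue: pop r5=0xdc, sp=0xe2
r0: caller-saved, written=False
r1: caller-saved, written=True
r3: callee-saved, written=False

SURVIVE = r0,r3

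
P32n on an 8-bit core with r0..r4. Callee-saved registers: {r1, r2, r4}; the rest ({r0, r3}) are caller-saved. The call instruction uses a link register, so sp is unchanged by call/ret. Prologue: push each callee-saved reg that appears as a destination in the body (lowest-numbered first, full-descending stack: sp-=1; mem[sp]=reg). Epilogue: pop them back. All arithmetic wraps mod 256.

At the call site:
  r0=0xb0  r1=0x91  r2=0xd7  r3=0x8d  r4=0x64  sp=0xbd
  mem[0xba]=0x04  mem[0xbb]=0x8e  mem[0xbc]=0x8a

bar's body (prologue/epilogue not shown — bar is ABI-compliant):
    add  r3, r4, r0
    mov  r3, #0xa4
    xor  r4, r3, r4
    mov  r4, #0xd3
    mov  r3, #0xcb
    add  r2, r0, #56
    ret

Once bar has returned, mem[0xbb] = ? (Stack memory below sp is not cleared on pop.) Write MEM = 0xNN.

MEM = 0x64

prologue: push r2 -> mem[0xbc]=0xd7, sp=0xbc
prologue: push r4 -> mem[0xbb]=0x64, sp=0xbb
body[0] add  r3, r4, r0 -> r3=0x14
body[1] mov  r3, #0xa4 -> r3=0xa4
body[2] xor  r4, r3, r4 -> r4=0xc0
body[3] mov  r4, #0xd3 -> r4=0xd3
body[4] mov  r3, #0xcb -> r3=0xcb
body[5] add  r2, r0, #56 -> r2=0xe8
epilogue: pop r4=0x64, sp=0xbc
epilogue: pop r2=0xd7, sp=0xbd
prologue pushed ['r2', 'r4'] at ['0xbc', '0xbb']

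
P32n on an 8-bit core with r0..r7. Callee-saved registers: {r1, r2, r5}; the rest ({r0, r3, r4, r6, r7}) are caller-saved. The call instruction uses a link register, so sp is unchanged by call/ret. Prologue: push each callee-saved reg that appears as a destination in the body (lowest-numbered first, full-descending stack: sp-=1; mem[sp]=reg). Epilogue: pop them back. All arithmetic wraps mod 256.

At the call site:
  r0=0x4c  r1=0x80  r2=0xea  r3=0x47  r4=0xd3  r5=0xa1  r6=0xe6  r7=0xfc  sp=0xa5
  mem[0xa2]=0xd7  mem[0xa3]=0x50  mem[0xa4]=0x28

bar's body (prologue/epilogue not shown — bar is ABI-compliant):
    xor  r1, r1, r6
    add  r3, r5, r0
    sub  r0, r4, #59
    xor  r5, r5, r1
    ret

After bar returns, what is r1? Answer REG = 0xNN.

REG = 0x80

prologue: push r1 -> mem[0xa4]=0x80, sp=0xa4
prologue: push r5 -> mem[0xa3]=0xa1, sp=0xa3
body[0] xor  r1, r1, r6 -> r1=0x66
body[1] add  r3, r5, r0 -> r3=0xed
body[2] sub  r0, r4, #59 -> r0=0x98
body[3] xor  r5, r5, r1 -> r5=0xc7
epilogue: pop r5=0xa1, sp=0xa4
epilogue: pop r1=0x80, sp=0xa5
r1 is callee-saved -> restored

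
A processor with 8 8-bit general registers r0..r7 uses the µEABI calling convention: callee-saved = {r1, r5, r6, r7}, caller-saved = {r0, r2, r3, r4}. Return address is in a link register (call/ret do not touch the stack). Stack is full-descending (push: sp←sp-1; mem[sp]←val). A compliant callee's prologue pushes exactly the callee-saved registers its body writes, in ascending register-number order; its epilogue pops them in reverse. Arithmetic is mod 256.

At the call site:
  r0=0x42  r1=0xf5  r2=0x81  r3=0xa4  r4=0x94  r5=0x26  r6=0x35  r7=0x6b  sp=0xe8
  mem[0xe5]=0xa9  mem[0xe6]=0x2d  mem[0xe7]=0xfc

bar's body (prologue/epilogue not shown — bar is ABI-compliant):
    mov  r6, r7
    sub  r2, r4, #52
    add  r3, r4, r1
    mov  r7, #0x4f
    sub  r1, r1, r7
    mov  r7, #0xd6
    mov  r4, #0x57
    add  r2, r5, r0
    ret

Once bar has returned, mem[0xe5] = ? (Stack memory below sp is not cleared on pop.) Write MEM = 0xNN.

prologue: push r1 -> mem[0xe7]=0xf5, sp=0xe7
prologue: push r6 -> mem[0xe6]=0x35, sp=0xe6
prologue: push r7 -> mem[0xe5]=0x6b, sp=0xe5
body[0] mov  r6, r7 -> r6=0x6b
body[1] sub  r2, r4, #52 -> r2=0x60
body[2] add  r3, r4, r1 -> r3=0x89
body[3] mov  r7, #0x4f -> r7=0x4f
body[4] sub  r1, r1, r7 -> r1=0xa6
body[5] mov  r7, #0xd6 -> r7=0xd6
body[6] mov  r4, #0x57 -> r4=0x57
body[7] add  r2, r5, r0 -> r2=0x68
epilogue: pop r7=0x6b, sp=0xe6
epilogue: pop r6=0x35, sp=0xe7
epilogue: pop r1=0xf5, sp=0xe8
prologue pushed ['r1', 'r6', 'r7'] at ['0xe7', '0xe6', '0xe5']

MEM = 0x6b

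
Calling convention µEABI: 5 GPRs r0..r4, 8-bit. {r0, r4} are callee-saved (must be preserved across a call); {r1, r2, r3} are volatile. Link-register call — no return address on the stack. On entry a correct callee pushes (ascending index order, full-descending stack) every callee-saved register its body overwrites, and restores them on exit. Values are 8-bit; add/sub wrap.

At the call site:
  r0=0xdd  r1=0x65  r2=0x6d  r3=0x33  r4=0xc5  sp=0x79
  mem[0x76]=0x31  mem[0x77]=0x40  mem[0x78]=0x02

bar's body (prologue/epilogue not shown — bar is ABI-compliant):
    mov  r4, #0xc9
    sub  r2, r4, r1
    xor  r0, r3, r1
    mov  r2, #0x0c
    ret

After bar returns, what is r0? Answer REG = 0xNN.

prologue: push r0 -> mem[0x78]=0xdd, sp=0x78
prologue: push r4 -> mem[0x77]=0xc5, sp=0x77
body[0] mov  r4, #0xc9 -> r4=0xc9
body[1] sub  r2, r4, r1 -> r2=0x64
body[2] xor  r0, r3, r1 -> r0=0x56
body[3] mov  r2, #0x0c -> r2=0x0c
epilogue: pop r4=0xc5, sp=0x78
epilogue: pop r0=0xdd, sp=0x79
r0 is callee-saved -> restored

REG = 0xdd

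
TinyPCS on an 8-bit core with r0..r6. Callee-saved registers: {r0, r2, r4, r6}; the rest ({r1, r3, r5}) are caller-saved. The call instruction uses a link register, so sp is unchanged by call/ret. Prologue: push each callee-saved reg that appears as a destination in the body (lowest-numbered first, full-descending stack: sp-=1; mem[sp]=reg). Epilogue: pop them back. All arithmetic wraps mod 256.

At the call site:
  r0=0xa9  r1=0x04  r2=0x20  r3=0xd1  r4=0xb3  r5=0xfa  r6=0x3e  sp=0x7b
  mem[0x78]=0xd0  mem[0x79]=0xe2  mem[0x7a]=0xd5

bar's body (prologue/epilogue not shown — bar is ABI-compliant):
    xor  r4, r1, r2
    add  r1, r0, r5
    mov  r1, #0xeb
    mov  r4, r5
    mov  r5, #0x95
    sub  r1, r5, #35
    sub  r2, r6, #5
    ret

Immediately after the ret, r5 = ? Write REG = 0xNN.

REG = 0x95

prologue: push r2 -> mem[0x7a]=0x20, sp=0x7a
prologue: push r4 -> mem[0x79]=0xb3, sp=0x79
body[0] xor  r4, r1, r2 -> r4=0x24
body[1] add  r1, r0, r5 -> r1=0xa3
body[2] mov  r1, #0xeb -> r1=0xeb
body[3] mov  r4, r5 -> r4=0xfa
body[4] mov  r5, #0x95 -> r5=0x95
body[5] sub  r1, r5, #35 -> r1=0x72
body[6] sub  r2, r6, #5 -> r2=0x39
epilogue: pop r4=0xb3, sp=0x7a
epilogue: pop r2=0x20, sp=0x7b
r5 is caller-saved -> body value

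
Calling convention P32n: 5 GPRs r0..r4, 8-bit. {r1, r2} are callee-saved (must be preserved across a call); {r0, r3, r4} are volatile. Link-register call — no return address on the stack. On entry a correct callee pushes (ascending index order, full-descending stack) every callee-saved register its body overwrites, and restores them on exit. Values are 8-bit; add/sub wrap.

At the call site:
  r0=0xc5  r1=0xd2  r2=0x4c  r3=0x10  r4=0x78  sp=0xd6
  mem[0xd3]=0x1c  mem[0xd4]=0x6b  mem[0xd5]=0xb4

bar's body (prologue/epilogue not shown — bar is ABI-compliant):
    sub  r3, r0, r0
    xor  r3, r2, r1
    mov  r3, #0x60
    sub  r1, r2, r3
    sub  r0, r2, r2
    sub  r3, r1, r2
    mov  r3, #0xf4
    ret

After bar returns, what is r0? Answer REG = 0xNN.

REG = 0x00

prologue: push r1 → mem[0xd5]=0xd2, sp=0xd5
body[0] sub  r3, r0, r0 → r3=0x00
body[1] xor  r3, r2, r1 → r3=0x9e
body[2] mov  r3, #0x60 → r3=0x60
body[3] sub  r1, r2, r3 → r1=0xec
body[4] sub  r0, r2, r2 → r0=0x00
body[5] sub  r3, r1, r2 → r3=0xa0
body[6] mov  r3, #0xf4 → r3=0xf4
epilogue: pop r1=0xd2, sp=0xd6
r0 is caller-saved → body value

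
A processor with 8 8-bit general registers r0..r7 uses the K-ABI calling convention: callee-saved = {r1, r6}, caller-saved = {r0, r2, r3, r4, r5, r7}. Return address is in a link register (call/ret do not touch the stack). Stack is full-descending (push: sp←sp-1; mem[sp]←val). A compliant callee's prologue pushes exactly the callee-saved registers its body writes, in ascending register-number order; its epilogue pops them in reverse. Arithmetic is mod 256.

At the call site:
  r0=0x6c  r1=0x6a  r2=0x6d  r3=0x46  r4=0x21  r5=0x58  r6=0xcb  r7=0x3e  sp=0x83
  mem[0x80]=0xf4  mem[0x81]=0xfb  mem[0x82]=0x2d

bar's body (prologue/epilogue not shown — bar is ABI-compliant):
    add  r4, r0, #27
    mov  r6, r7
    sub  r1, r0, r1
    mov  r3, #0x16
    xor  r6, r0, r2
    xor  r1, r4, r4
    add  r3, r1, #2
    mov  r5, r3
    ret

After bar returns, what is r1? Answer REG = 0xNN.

prologue: push r1 -> mem[0x82]=0x6a, sp=0x82
prologue: push r6 -> mem[0x81]=0xcb, sp=0x81
body[0] add  r4, r0, #27 -> r4=0x87
body[1] mov  r6, r7 -> r6=0x3e
body[2] sub  r1, r0, r1 -> r1=0x02
body[3] mov  r3, #0x16 -> r3=0x16
body[4] xor  r6, r0, r2 -> r6=0x01
body[5] xor  r1, r4, r4 -> r1=0x00
body[6] add  r3, r1, #2 -> r3=0x02
body[7] mov  r5, r3 -> r5=0x02
epilogue: pop r6=0xcb, sp=0x82
epilogue: pop r1=0x6a, sp=0x83
r1 is callee-saved -> restored

REG = 0x6a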